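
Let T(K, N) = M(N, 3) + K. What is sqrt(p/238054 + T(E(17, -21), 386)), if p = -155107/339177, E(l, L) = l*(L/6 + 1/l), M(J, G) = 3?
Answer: 2*I*sqrt(22613967889948681635963)/40371220779 ≈ 7.4498*I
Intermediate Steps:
E(l, L) = l*(1/l + L/6) (E(l, L) = l*(L*(1/6) + 1/l) = l*(L/6 + 1/l) = l*(1/l + L/6))
p = -155107/339177 (p = -155107*1/339177 = -155107/339177 ≈ -0.45730)
T(K, N) = 3 + K
sqrt(p/238054 + T(E(17, -21), 386)) = sqrt(-155107/339177/238054 + (3 + (1 + (1/6)*(-21)*17))) = sqrt(-155107/339177*1/238054 + (3 + (1 - 119/2))) = sqrt(-155107/80742441558 + (3 - 117/2)) = sqrt(-155107/80742441558 - 111/2) = sqrt(-2240602830788/40371220779) = 2*I*sqrt(22613967889948681635963)/40371220779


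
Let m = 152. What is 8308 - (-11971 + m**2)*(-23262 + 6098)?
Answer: 191095120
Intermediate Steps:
8308 - (-11971 + m**2)*(-23262 + 6098) = 8308 - (-11971 + 152**2)*(-23262 + 6098) = 8308 - (-11971 + 23104)*(-17164) = 8308 - 11133*(-17164) = 8308 - 1*(-191086812) = 8308 + 191086812 = 191095120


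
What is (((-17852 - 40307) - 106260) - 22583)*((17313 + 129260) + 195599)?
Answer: -63986848344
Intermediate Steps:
(((-17852 - 40307) - 106260) - 22583)*((17313 + 129260) + 195599) = ((-58159 - 106260) - 22583)*(146573 + 195599) = (-164419 - 22583)*342172 = -187002*342172 = -63986848344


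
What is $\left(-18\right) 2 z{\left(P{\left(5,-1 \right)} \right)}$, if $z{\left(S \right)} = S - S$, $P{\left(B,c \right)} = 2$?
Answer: $0$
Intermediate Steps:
$z{\left(S \right)} = 0$
$\left(-18\right) 2 z{\left(P{\left(5,-1 \right)} \right)} = \left(-18\right) 2 \cdot 0 = \left(-36\right) 0 = 0$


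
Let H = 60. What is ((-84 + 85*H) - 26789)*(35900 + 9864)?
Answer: -996419572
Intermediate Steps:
((-84 + 85*H) - 26789)*(35900 + 9864) = ((-84 + 85*60) - 26789)*(35900 + 9864) = ((-84 + 5100) - 26789)*45764 = (5016 - 26789)*45764 = -21773*45764 = -996419572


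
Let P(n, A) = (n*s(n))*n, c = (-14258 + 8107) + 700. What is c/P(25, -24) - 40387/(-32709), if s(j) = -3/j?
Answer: 60441928/817725 ≈ 73.915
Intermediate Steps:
c = -5451 (c = -6151 + 700 = -5451)
P(n, A) = -3*n (P(n, A) = (n*(-3/n))*n = -3*n)
c/P(25, -24) - 40387/(-32709) = -5451/((-3*25)) - 40387/(-32709) = -5451/(-75) - 40387*(-1/32709) = -5451*(-1/75) + 40387/32709 = 1817/25 + 40387/32709 = 60441928/817725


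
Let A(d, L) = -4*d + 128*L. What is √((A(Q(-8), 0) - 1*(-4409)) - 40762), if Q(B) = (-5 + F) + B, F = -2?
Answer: I*√36293 ≈ 190.51*I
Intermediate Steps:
Q(B) = -7 + B (Q(B) = (-5 - 2) + B = -7 + B)
√((A(Q(-8), 0) - 1*(-4409)) - 40762) = √(((-4*(-7 - 8) + 128*0) - 1*(-4409)) - 40762) = √(((-4*(-15) + 0) + 4409) - 40762) = √(((60 + 0) + 4409) - 40762) = √((60 + 4409) - 40762) = √(4469 - 40762) = √(-36293) = I*√36293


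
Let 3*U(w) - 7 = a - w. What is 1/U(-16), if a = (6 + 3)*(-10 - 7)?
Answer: -3/130 ≈ -0.023077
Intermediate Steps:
a = -153 (a = 9*(-17) = -153)
U(w) = -146/3 - w/3 (U(w) = 7/3 + (-153 - w)/3 = 7/3 + (-51 - w/3) = -146/3 - w/3)
1/U(-16) = 1/(-146/3 - ⅓*(-16)) = 1/(-146/3 + 16/3) = 1/(-130/3) = -3/130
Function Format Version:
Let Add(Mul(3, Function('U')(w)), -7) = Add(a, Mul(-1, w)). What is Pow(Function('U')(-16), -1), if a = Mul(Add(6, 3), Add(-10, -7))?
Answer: Rational(-3, 130) ≈ -0.023077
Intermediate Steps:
a = -153 (a = Mul(9, -17) = -153)
Function('U')(w) = Add(Rational(-146, 3), Mul(Rational(-1, 3), w)) (Function('U')(w) = Add(Rational(7, 3), Mul(Rational(1, 3), Add(-153, Mul(-1, w)))) = Add(Rational(7, 3), Add(-51, Mul(Rational(-1, 3), w))) = Add(Rational(-146, 3), Mul(Rational(-1, 3), w)))
Pow(Function('U')(-16), -1) = Pow(Add(Rational(-146, 3), Mul(Rational(-1, 3), -16)), -1) = Pow(Add(Rational(-146, 3), Rational(16, 3)), -1) = Pow(Rational(-130, 3), -1) = Rational(-3, 130)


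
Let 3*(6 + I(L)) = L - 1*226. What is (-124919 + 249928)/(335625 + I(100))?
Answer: 125009/335577 ≈ 0.37252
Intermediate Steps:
I(L) = -244/3 + L/3 (I(L) = -6 + (L - 1*226)/3 = -6 + (L - 226)/3 = -6 + (-226 + L)/3 = -6 + (-226/3 + L/3) = -244/3 + L/3)
(-124919 + 249928)/(335625 + I(100)) = (-124919 + 249928)/(335625 + (-244/3 + (1/3)*100)) = 125009/(335625 + (-244/3 + 100/3)) = 125009/(335625 - 48) = 125009/335577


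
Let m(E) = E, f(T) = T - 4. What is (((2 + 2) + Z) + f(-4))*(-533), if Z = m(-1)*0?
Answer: 2132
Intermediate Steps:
f(T) = -4 + T
Z = 0 (Z = -1*0 = 0)
(((2 + 2) + Z) + f(-4))*(-533) = (((2 + 2) + 0) + (-4 - 4))*(-533) = ((4 + 0) - 8)*(-533) = (4 - 8)*(-533) = -4*(-533) = 2132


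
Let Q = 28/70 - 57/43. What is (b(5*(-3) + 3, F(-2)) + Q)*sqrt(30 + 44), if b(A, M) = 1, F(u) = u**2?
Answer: 16*sqrt(74)/215 ≈ 0.64017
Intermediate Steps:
Q = -199/215 (Q = 28*(1/70) - 57*1/43 = 2/5 - 57/43 = -199/215 ≈ -0.92558)
(b(5*(-3) + 3, F(-2)) + Q)*sqrt(30 + 44) = (1 - 199/215)*sqrt(30 + 44) = 16*sqrt(74)/215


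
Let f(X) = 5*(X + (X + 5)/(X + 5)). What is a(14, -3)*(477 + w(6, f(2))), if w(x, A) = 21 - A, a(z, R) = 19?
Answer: 9177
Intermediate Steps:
f(X) = 5 + 5*X (f(X) = 5*(X + (5 + X)/(5 + X)) = 5*(X + 1) = 5*(1 + X) = 5 + 5*X)
a(14, -3)*(477 + w(6, f(2))) = 19*(477 + (21 - (5 + 5*2))) = 19*(477 + (21 - (5 + 10))) = 19*(477 + (21 - 1*15)) = 19*(477 + (21 - 15)) = 19*(477 + 6) = 19*483 = 9177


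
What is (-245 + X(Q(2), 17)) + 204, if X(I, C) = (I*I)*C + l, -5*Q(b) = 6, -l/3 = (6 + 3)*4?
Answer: -3113/25 ≈ -124.52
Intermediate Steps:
l = -108 (l = -3*(6 + 3)*4 = -27*4 = -3*36 = -108)
Q(b) = -6/5 (Q(b) = -⅕*6 = -6/5)
X(I, C) = -108 + C*I² (X(I, C) = (I*I)*C - 108 = I²*C - 108 = C*I² - 108 = -108 + C*I²)
(-245 + X(Q(2), 17)) + 204 = (-245 + (-108 + 17*(-6/5)²)) + 204 = (-245 + (-108 + 17*(36/25))) + 204 = (-245 + (-108 + 612/25)) + 204 = (-245 - 2088/25) + 204 = -8213/25 + 204 = -3113/25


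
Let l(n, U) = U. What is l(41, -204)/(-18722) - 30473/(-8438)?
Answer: 286118429/78988118 ≈ 3.6223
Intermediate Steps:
l(41, -204)/(-18722) - 30473/(-8438) = -204/(-18722) - 30473/(-8438) = -204*(-1/18722) - 30473*(-1/8438) = 102/9361 + 30473/8438 = 286118429/78988118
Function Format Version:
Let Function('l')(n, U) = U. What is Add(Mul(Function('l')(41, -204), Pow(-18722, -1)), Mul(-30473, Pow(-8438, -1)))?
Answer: Rational(286118429, 78988118) ≈ 3.6223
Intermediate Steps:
Add(Mul(Function('l')(41, -204), Pow(-18722, -1)), Mul(-30473, Pow(-8438, -1))) = Add(Mul(-204, Pow(-18722, -1)), Mul(-30473, Pow(-8438, -1))) = Add(Mul(-204, Rational(-1, 18722)), Mul(-30473, Rational(-1, 8438))) = Add(Rational(102, 9361), Rational(30473, 8438)) = Rational(286118429, 78988118)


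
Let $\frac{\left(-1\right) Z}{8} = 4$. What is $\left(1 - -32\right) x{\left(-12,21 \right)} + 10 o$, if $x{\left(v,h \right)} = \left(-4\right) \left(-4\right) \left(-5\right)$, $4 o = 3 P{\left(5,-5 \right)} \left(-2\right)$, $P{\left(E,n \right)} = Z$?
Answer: $-2160$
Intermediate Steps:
$Z = -32$ ($Z = \left(-8\right) 4 = -32$)
$P{\left(E,n \right)} = -32$
$o = 48$ ($o = \frac{3 \left(-32\right) \left(-2\right)}{4} = \frac{\left(-96\right) \left(-2\right)}{4} = \frac{1}{4} \cdot 192 = 48$)
$x{\left(v,h \right)} = -80$ ($x{\left(v,h \right)} = 16 \left(-5\right) = -80$)
$\left(1 - -32\right) x{\left(-12,21 \right)} + 10 o = \left(1 - -32\right) \left(-80\right) + 10 \cdot 48 = \left(1 + 32\right) \left(-80\right) + 480 = 33 \left(-80\right) + 480 = -2640 + 480 = -2160$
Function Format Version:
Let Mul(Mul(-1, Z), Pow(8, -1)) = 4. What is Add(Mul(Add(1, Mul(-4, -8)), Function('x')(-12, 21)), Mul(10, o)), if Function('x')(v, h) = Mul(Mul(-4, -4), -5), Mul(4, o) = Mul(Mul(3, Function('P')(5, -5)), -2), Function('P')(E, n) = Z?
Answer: -2160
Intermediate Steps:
Z = -32 (Z = Mul(-8, 4) = -32)
Function('P')(E, n) = -32
o = 48 (o = Mul(Rational(1, 4), Mul(Mul(3, -32), -2)) = Mul(Rational(1, 4), Mul(-96, -2)) = Mul(Rational(1, 4), 192) = 48)
Function('x')(v, h) = -80 (Function('x')(v, h) = Mul(16, -5) = -80)
Add(Mul(Add(1, Mul(-4, -8)), Function('x')(-12, 21)), Mul(10, o)) = Add(Mul(Add(1, Mul(-4, -8)), -80), Mul(10, 48)) = Add(Mul(Add(1, 32), -80), 480) = Add(Mul(33, -80), 480) = Add(-2640, 480) = -2160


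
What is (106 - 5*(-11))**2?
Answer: 25921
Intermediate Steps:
(106 - 5*(-11))**2 = (106 + 55)**2 = 161**2 = 25921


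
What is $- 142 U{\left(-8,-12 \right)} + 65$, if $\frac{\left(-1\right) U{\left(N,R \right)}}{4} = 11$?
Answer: $6313$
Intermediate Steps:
$U{\left(N,R \right)} = -44$ ($U{\left(N,R \right)} = \left(-4\right) 11 = -44$)
$- 142 U{\left(-8,-12 \right)} + 65 = \left(-142\right) \left(-44\right) + 65 = 6248 + 65 = 6313$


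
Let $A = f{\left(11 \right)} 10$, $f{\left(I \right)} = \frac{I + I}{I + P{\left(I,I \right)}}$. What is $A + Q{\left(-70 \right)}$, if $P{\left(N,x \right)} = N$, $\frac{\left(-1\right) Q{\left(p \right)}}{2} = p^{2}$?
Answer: $-9790$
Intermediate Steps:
$Q{\left(p \right)} = - 2 p^{2}$
$f{\left(I \right)} = 1$ ($f{\left(I \right)} = \frac{I + I}{I + I} = \frac{2 I}{2 I} = 2 I \frac{1}{2 I} = 1$)
$A = 10$ ($A = 1 \cdot 10 = 10$)
$A + Q{\left(-70 \right)} = 10 - 2 \left(-70\right)^{2} = 10 - 9800 = -9790$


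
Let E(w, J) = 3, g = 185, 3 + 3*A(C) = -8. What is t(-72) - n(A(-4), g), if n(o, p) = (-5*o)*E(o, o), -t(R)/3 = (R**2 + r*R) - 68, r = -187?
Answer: -55795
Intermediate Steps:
A(C) = -11/3 (A(C) = -1 + (1/3)*(-8) = -1 - 8/3 = -11/3)
t(R) = 204 - 3*R**2 + 561*R (t(R) = -3*((R**2 - 187*R) - 68) = -3*(-68 + R**2 - 187*R) = 204 - 3*R**2 + 561*R)
n(o, p) = -15*o (n(o, p) = -5*o*3 = -15*o)
t(-72) - n(A(-4), g) = (204 - 3*(-72)**2 + 561*(-72)) - (-15)*(-11)/3 = (204 - 3*5184 - 40392) - 1*55 = (204 - 15552 - 40392) - 55 = -55740 - 55 = -55795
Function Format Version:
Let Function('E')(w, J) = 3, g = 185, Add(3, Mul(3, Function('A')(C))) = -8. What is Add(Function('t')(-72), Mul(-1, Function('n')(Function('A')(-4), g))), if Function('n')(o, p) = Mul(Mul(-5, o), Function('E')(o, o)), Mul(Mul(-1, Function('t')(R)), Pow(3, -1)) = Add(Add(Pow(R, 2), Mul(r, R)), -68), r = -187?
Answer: -55795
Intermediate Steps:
Function('A')(C) = Rational(-11, 3) (Function('A')(C) = Add(-1, Mul(Rational(1, 3), -8)) = Add(-1, Rational(-8, 3)) = Rational(-11, 3))
Function('t')(R) = Add(204, Mul(-3, Pow(R, 2)), Mul(561, R)) (Function('t')(R) = Mul(-3, Add(Add(Pow(R, 2), Mul(-187, R)), -68)) = Mul(-3, Add(-68, Pow(R, 2), Mul(-187, R))) = Add(204, Mul(-3, Pow(R, 2)), Mul(561, R)))
Function('n')(o, p) = Mul(-15, o) (Function('n')(o, p) = Mul(Mul(-5, o), 3) = Mul(-15, o))
Add(Function('t')(-72), Mul(-1, Function('n')(Function('A')(-4), g))) = Add(Add(204, Mul(-3, Pow(-72, 2)), Mul(561, -72)), Mul(-1, Mul(-15, Rational(-11, 3)))) = Add(Add(204, Mul(-3, 5184), -40392), Mul(-1, 55)) = Add(Add(204, -15552, -40392), -55) = Add(-55740, -55) = -55795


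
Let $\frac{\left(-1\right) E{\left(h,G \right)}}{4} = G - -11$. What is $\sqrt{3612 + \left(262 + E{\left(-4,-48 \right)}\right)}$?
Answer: $\sqrt{4022} \approx 63.419$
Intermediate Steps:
$E{\left(h,G \right)} = -44 - 4 G$ ($E{\left(h,G \right)} = - 4 \left(G - -11\right) = - 4 \left(G + 11\right) = - 4 \left(11 + G\right) = -44 - 4 G$)
$\sqrt{3612 + \left(262 + E{\left(-4,-48 \right)}\right)} = \sqrt{3612 + \left(262 - -148\right)} = \sqrt{3612 + \left(262 + \left(-44 + 192\right)\right)} = \sqrt{3612 + \left(262 + 148\right)} = \sqrt{3612 + 410} = \sqrt{4022}$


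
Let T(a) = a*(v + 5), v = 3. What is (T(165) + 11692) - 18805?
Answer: -5793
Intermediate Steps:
T(a) = 8*a (T(a) = a*(3 + 5) = a*8 = 8*a)
(T(165) + 11692) - 18805 = (8*165 + 11692) - 18805 = (1320 + 11692) - 18805 = 13012 - 18805 = -5793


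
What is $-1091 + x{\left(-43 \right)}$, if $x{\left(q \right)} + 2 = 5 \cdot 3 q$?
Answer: $-1738$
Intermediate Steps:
$x{\left(q \right)} = -2 + 15 q$ ($x{\left(q \right)} = -2 + 5 \cdot 3 q = -2 + 15 q$)
$-1091 + x{\left(-43 \right)} = -1091 + \left(-2 + 15 \left(-43\right)\right) = -1091 - 647 = -1738$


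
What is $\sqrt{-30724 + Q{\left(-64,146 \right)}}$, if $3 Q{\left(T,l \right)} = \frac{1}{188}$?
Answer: $\frac{i \sqrt{2443295235}}{282} \approx 175.28 i$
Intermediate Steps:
$Q{\left(T,l \right)} = \frac{1}{564}$ ($Q{\left(T,l \right)} = \frac{1}{3 \cdot 188} = \frac{1}{3} \cdot \frac{1}{188} = \frac{1}{564}$)
$\sqrt{-30724 + Q{\left(-64,146 \right)}} = \sqrt{-30724 + \frac{1}{564}} = \sqrt{- \frac{17328335}{564}} = \frac{i \sqrt{2443295235}}{282}$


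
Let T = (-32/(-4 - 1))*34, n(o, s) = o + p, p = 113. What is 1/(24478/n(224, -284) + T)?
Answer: 1685/489046 ≈ 0.0034455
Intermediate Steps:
n(o, s) = 113 + o (n(o, s) = o + 113 = 113 + o)
T = 1088/5 (T = (-32/(-5))*34 = -⅕*(-32)*34 = (32/5)*34 = 1088/5 ≈ 217.60)
1/(24478/n(224, -284) + T) = 1/(24478/(113 + 224) + 1088/5) = 1/(24478/337 + 1088/5) = 1/(489046/1685) = 1685/489046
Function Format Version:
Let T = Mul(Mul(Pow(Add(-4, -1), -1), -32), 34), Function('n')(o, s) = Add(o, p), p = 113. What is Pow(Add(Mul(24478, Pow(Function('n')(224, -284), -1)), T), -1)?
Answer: Rational(1685, 489046) ≈ 0.0034455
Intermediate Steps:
Function('n')(o, s) = Add(113, o) (Function('n')(o, s) = Add(o, 113) = Add(113, o))
T = Rational(1088, 5) (T = Mul(Mul(Pow(-5, -1), -32), 34) = Mul(Mul(Rational(-1, 5), -32), 34) = Mul(Rational(32, 5), 34) = Rational(1088, 5) ≈ 217.60)
Pow(Add(Mul(24478, Pow(Function('n')(224, -284), -1)), T), -1) = Pow(Add(Mul(24478, Pow(Add(113, 224), -1)), Rational(1088, 5)), -1) = Pow(Add(Mul(24478, Pow(337, -1)), Rational(1088, 5)), -1) = Pow(Add(Mul(24478, Rational(1, 337)), Rational(1088, 5)), -1) = Pow(Add(Rational(24478, 337), Rational(1088, 5)), -1) = Pow(Rational(489046, 1685), -1) = Rational(1685, 489046)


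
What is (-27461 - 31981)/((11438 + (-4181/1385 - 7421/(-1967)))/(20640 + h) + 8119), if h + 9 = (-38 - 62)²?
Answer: -1653436297193030/225848167145841 ≈ -7.3210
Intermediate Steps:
h = 9991 (h = -9 + (-38 - 62)² = -9 + (-100)² = -9 + 10000 = 9991)
(-27461 - 31981)/((11438 + (-4181/1385 - 7421/(-1967)))/(20640 + h) + 8119) = (-27461 - 31981)/((11438 + (-4181/1385 - 7421/(-1967)))/(20640 + 9991) + 8119) = -59442/((11438 + (-4181*1/1385 - 7421*(-1/1967)))/30631 + 8119) = -59442/((11438 + (-4181/1385 + 7421/1967))*(1/30631) + 8119) = -59442/((11438 + 2054058/2724295)*(1/30631) + 8119) = -59442/((31162540268/2724295)*(1/30631) + 8119) = -59442/(31162540268/83447880145 + 8119) = -59442/677544501437523/83447880145 = -59442*83447880145/677544501437523 = -1653436297193030/225848167145841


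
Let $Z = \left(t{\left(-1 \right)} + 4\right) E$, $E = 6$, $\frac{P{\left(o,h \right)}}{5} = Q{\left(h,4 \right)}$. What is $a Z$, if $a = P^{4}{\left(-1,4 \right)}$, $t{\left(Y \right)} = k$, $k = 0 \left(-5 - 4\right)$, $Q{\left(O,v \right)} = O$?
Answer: $3840000$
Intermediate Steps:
$P{\left(o,h \right)} = 5 h$
$k = 0$ ($k = 0 \left(-9\right) = 0$)
$t{\left(Y \right)} = 0$
$Z = 24$ ($Z = \left(0 + 4\right) 6 = 4 \cdot 6 = 24$)
$a = 160000$ ($a = \left(5 \cdot 4\right)^{4} = 20^{4} = 160000$)
$a Z = 160000 \cdot 24 = 3840000$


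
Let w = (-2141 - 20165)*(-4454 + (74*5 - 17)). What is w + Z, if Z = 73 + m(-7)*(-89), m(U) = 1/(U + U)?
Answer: 1280677795/14 ≈ 9.1477e+7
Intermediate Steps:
m(U) = 1/(2*U)
Z = 1111/14 (Z = 73 + ((1/2)/(-7))*(-89) = 73 + ((1/2)*(-1/7))*(-89) = 73 - 1/14*(-89) = 73 + 89/14 = 1111/14 ≈ 79.357)
w = 91476906 (w = -22306*(-4454 + (370 - 17)) = -22306*(-4454 + 353) = -22306*(-4101) = 91476906)
w + Z = 91476906 + 1111/14 = 1280677795/14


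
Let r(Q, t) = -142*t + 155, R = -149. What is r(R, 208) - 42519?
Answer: -71900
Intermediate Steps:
r(Q, t) = 155 - 142*t
r(R, 208) - 42519 = (155 - 142*208) - 42519 = (155 - 29536) - 42519 = -29381 - 42519 = -71900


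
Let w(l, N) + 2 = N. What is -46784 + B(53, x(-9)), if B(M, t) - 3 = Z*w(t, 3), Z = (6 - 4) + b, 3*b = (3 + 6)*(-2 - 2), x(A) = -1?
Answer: -46791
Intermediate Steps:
b = -12 (b = ((3 + 6)*(-2 - 2))/3 = (9*(-4))/3 = (⅓)*(-36) = -12)
w(l, N) = -2 + N
Z = -10 (Z = (6 - 4) - 12 = 2 - 12 = -10)
B(M, t) = -7 (B(M, t) = 3 - 10*(-2 + 3) = 3 - 10*1 = 3 - 10 = -7)
-46784 + B(53, x(-9)) = -46784 - 7 = -46791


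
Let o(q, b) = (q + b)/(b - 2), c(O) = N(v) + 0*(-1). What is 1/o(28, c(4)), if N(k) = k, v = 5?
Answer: 1/11 ≈ 0.090909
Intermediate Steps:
c(O) = 5 (c(O) = 5 + 0*(-1) = 5 + 0 = 5)
o(q, b) = (b + q)/(-2 + b)
1/o(28, c(4)) = 1/((5 + 28)/(-2 + 5)) = 1/(33/3) = 1/((⅓)*33) = 1/11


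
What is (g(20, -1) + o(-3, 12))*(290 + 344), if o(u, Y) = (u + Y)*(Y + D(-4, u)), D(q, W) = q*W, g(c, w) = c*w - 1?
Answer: 123630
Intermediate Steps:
g(c, w) = -1 + c*w
D(q, W) = W*q
o(u, Y) = (Y + u)*(Y - 4*u) (o(u, Y) = (u + Y)*(Y + u*(-4)) = (Y + u)*(Y - 4*u))
(g(20, -1) + o(-3, 12))*(290 + 344) = ((-1 + 20*(-1)) + (12**2 - 4*(-3)**2 - 3*12*(-3)))*(290 + 344) = ((-1 - 20) + (144 - 4*9 + 108))*634 = (-21 + (144 - 36 + 108))*634 = (-21 + 216)*634 = 195*634 = 123630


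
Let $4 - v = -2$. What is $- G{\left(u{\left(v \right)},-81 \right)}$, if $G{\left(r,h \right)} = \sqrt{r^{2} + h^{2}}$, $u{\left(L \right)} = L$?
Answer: $- 3 \sqrt{733} \approx -81.222$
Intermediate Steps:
$v = 6$ ($v = 4 - -2 = 4 + 2 = 6$)
$G{\left(r,h \right)} = \sqrt{h^{2} + r^{2}}$
$- G{\left(u{\left(v \right)},-81 \right)} = - \sqrt{\left(-81\right)^{2} + 6^{2}} = - \sqrt{6561 + 36} = - \sqrt{6597} = - 3 \sqrt{733}$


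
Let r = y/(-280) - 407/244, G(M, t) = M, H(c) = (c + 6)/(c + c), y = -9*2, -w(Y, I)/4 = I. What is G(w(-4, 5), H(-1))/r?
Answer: 10675/856 ≈ 12.471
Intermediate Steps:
w(Y, I) = -4*I
y = -18
H(c) = (6 + c)/(2*c) (H(c) = (6 + c)/((2*c)) = (6 + c)*(1/(2*c)) = (6 + c)/(2*c))
r = -3424/2135 (r = -18/(-280) - 407/244 = -18*(-1/280) - 407*1/244 = 9/140 - 407/244 = -3424/2135 ≈ -1.6037)
G(w(-4, 5), H(-1))/r = (-4*5)/(-3424/2135) = -20*(-2135/3424) = 10675/856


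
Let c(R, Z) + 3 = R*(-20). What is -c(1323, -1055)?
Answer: 26463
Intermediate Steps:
c(R, Z) = -3 - 20*R (c(R, Z) = -3 + R*(-20) = -3 - 20*R)
-c(1323, -1055) = -(-3 - 20*1323) = -(-3 - 26460) = -1*(-26463) = 26463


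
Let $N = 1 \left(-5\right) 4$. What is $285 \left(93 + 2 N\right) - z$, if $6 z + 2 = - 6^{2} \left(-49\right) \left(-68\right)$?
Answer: $\frac{105292}{3} \approx 35097.0$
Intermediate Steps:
$N = -20$ ($N = \left(-5\right) 4 = -20$)
$z = - \frac{59977}{3}$ ($z = - \frac{1}{3} + \frac{- 6^{2} \left(-49\right) \left(-68\right)}{6} = - \frac{1}{3} + \frac{\left(-1\right) 36 \left(-49\right) \left(-68\right)}{6} = - \frac{1}{3} + \frac{\left(-36\right) \left(-49\right) \left(-68\right)}{6} = - \frac{1}{3} + \frac{1764 \left(-68\right)}{6} = - \frac{1}{3} + \frac{1}{6} \left(-119952\right) = - \frac{1}{3} - 19992 = - \frac{59977}{3} \approx -19992.0$)
$285 \left(93 + 2 N\right) - z = 285 \left(93 + 2 \left(-20\right)\right) - - \frac{59977}{3} = 285 \left(93 - 40\right) + \frac{59977}{3} = 285 \cdot 53 + \frac{59977}{3} = 15105 + \frac{59977}{3} = \frac{105292}{3}$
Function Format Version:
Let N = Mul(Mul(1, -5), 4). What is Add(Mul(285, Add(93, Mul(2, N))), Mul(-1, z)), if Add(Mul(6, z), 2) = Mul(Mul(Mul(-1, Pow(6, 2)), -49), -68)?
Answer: Rational(105292, 3) ≈ 35097.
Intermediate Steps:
N = -20 (N = Mul(-5, 4) = -20)
z = Rational(-59977, 3) (z = Add(Rational(-1, 3), Mul(Rational(1, 6), Mul(Mul(Mul(-1, Pow(6, 2)), -49), -68))) = Add(Rational(-1, 3), Mul(Rational(1, 6), Mul(Mul(Mul(-1, 36), -49), -68))) = Add(Rational(-1, 3), Mul(Rational(1, 6), Mul(Mul(-36, -49), -68))) = Add(Rational(-1, 3), Mul(Rational(1, 6), Mul(1764, -68))) = Add(Rational(-1, 3), Mul(Rational(1, 6), -119952)) = Add(Rational(-1, 3), -19992) = Rational(-59977, 3) ≈ -19992.)
Add(Mul(285, Add(93, Mul(2, N))), Mul(-1, z)) = Add(Mul(285, Add(93, Mul(2, -20))), Mul(-1, Rational(-59977, 3))) = Add(Mul(285, Add(93, -40)), Rational(59977, 3)) = Add(Mul(285, 53), Rational(59977, 3)) = Add(15105, Rational(59977, 3)) = Rational(105292, 3)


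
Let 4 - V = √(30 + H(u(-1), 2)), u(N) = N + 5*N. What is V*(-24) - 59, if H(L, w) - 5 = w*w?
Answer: -155 + 24*√39 ≈ -5.1200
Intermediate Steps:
u(N) = 6*N
H(L, w) = 5 + w² (H(L, w) = 5 + w*w = 5 + w²)
V = 4 - √39 (V = 4 - √(30 + (5 + 2²)) = 4 - √(30 + (5 + 4)) = 4 - √(30 + 9) = 4 - √39 ≈ -2.2450)
V*(-24) - 59 = (4 - √39)*(-24) - 59 = (-96 + 24*√39) - 59 = -155 + 24*√39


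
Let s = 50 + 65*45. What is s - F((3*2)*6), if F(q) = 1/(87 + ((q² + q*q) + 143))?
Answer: 8395449/2822 ≈ 2975.0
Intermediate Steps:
s = 2975 (s = 50 + 2925 = 2975)
F(q) = 1/(230 + 2*q²) (F(q) = 1/(87 + ((q² + q²) + 143)) = 1/(87 + (2*q² + 143)) = 1/(87 + (143 + 2*q²)) = 1/(230 + 2*q²))
s - F((3*2)*6) = 2975 - 1/(2*(115 + ((3*2)*6)²)) = 2975 - 1/(2*(115 + (6*6)²)) = 2975 - 1/(2*(115 + 36²)) = 2975 - 1/(2*(115 + 1296)) = 2975 - 1/(2*1411) = 2975 - 1*1/2822 = 2975 - 1/2822 = 8395449/2822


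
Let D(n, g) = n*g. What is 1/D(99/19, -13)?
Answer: -19/1287 ≈ -0.014763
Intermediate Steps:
D(n, g) = g*n
1/D(99/19, -13) = 1/(-1287/19) = -19/1287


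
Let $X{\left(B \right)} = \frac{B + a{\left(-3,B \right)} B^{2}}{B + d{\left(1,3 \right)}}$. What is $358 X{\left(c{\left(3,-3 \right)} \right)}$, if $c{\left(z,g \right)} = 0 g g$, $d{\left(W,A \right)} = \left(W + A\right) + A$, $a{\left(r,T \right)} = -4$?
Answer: $0$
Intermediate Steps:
$d{\left(W,A \right)} = W + 2 A$ ($d{\left(W,A \right)} = \left(A + W\right) + A = W + 2 A$)
$c{\left(z,g \right)} = 0$ ($c{\left(z,g \right)} = 0 g = 0$)
$X{\left(B \right)} = \frac{B - 4 B^{2}}{7 + B}$ ($X{\left(B \right)} = \frac{B - 4 B^{2}}{B + \left(1 + 2 \cdot 3\right)} = \frac{B - 4 B^{2}}{B + \left(1 + 6\right)} = \frac{B - 4 B^{2}}{B + 7} = \frac{B - 4 B^{2}}{7 + B}$)
$358 X{\left(c{\left(3,-3 \right)} \right)} = 358 \frac{0 \left(1 - 0\right)}{7 + 0} = 358 \frac{0 \left(1 + 0\right)}{7} = 358 \cdot 0 \cdot \frac{1}{7} \cdot 1 = 358 \cdot 0 = 0$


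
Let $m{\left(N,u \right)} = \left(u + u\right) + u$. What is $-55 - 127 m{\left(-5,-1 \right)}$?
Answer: $326$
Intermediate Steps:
$m{\left(N,u \right)} = 3 u$ ($m{\left(N,u \right)} = 2 u + u = 3 u$)
$-55 - 127 m{\left(-5,-1 \right)} = -55 - 127 \cdot 3 \left(-1\right) = -55 - -381 = -55 + 381 = 326$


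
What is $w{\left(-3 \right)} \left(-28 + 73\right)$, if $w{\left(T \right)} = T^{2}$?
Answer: $405$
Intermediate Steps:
$w{\left(-3 \right)} \left(-28 + 73\right) = \left(-3\right)^{2} \left(-28 + 73\right) = 9 \cdot 45 = 405$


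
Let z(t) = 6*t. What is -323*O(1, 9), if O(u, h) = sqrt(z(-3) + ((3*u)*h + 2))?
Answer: -323*sqrt(11) ≈ -1071.3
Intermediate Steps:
O(u, h) = sqrt(-16 + 3*h*u) (O(u, h) = sqrt(6*(-3) + ((3*u)*h + 2)) = sqrt(-18 + (3*h*u + 2)) = sqrt(-18 + (2 + 3*h*u)) = sqrt(-16 + 3*h*u))
-323*O(1, 9) = -323*sqrt(-16 + 3*9*1) = -323*sqrt(-16 + 27) = -323*sqrt(11)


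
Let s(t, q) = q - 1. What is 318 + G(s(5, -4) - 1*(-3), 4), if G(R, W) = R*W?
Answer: 310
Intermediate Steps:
s(t, q) = -1 + q
318 + G(s(5, -4) - 1*(-3), 4) = 318 + ((-1 - 4) - 1*(-3))*4 = 318 + (-5 + 3)*4 = 318 - 2*4 = 318 - 8 = 310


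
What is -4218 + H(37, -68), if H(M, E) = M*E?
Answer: -6734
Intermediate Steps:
H(M, E) = E*M
-4218 + H(37, -68) = -4218 - 68*37 = -4218 - 2516 = -6734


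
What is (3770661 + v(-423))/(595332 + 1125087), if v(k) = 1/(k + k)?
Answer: 3189979205/1455474474 ≈ 2.1917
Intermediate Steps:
v(k) = 1/(2*k)
(3770661 + v(-423))/(595332 + 1125087) = (3770661 + (½)/(-423))/(595332 + 1125087) = (3770661 + (½)*(-1/423))/1720419 = (3770661 - 1/846)*(1/1720419) = (3189979205/846)*(1/1720419) = 3189979205/1455474474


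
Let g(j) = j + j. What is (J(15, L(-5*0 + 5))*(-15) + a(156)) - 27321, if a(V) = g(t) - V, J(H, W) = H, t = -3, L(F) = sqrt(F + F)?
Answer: -27708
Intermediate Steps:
L(F) = sqrt(2)*sqrt(F) (L(F) = sqrt(2*F) = sqrt(2)*sqrt(F))
g(j) = 2*j
a(V) = -6 - V (a(V) = 2*(-3) - V = -6 - V)
(J(15, L(-5*0 + 5))*(-15) + a(156)) - 27321 = (15*(-15) + (-6 - 1*156)) - 27321 = (-225 + (-6 - 156)) - 27321 = (-225 - 162) - 27321 = -387 - 27321 = -27708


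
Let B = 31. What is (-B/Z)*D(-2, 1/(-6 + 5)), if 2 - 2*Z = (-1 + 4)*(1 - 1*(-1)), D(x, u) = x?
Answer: -31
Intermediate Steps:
Z = -2 (Z = 1 - (-1 + 4)*(1 - 1*(-1))/2 = 1 - 3*(1 + 1)/2 = 1 - 3*2/2 = 1 - 1/2*6 = 1 - 3 = -2)
(-B/Z)*D(-2, 1/(-6 + 5)) = -31/(-2)*(-2) = -31*(-1)/2*(-2) = -1*(-31/2)*(-2) = (31/2)*(-2) = -31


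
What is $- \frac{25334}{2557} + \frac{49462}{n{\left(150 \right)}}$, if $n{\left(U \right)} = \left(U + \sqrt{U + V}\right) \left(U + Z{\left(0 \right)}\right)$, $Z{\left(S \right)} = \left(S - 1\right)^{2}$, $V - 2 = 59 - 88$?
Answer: $- \frac{22210195506}{2879972113} - \frac{49462 \sqrt{123}}{3378927} \approx -7.8743$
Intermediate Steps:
$V = -27$ ($V = 2 + \left(59 - 88\right) = 2 - 29 = -27$)
$Z{\left(S \right)} = \left(-1 + S\right)^{2}$
$n{\left(U \right)} = \left(1 + U\right) \left(U + \sqrt{-27 + U}\right)$ ($n{\left(U \right)} = \left(U + \sqrt{U - 27}\right) \left(U + \left(-1 + 0\right)^{2}\right) = \left(U + \sqrt{-27 + U}\right) \left(U + \left(-1\right)^{2}\right) = \left(U + \sqrt{-27 + U}\right) \left(U + 1\right) = \left(U + \sqrt{-27 + U}\right) \left(1 + U\right) = \left(1 + U\right) \left(U + \sqrt{-27 + U}\right)$)
$- \frac{25334}{2557} + \frac{49462}{n{\left(150 \right)}} = - \frac{25334}{2557} + \frac{49462}{150 + 150^{2} + \sqrt{-27 + 150} + 150 \sqrt{-27 + 150}} = \left(-25334\right) \frac{1}{2557} + \frac{49462}{150 + 22500 + \sqrt{123} + 150 \sqrt{123}} = - \frac{25334}{2557} + \frac{49462}{22650 + 151 \sqrt{123}}$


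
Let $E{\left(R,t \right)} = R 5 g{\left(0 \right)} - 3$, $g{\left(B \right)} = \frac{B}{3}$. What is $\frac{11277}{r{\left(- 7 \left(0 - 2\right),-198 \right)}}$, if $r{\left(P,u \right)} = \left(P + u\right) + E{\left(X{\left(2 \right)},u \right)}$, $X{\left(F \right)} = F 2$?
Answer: $- \frac{11277}{187} \approx -60.305$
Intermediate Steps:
$X{\left(F \right)} = 2 F$
$g{\left(B \right)} = \frac{B}{3}$ ($g{\left(B \right)} = B \frac{1}{3} = \frac{B}{3}$)
$E{\left(R,t \right)} = -3$ ($E{\left(R,t \right)} = R 5 \cdot \frac{1}{3} \cdot 0 - 3 = 5 R 0 - 3 = 0 - 3 = -3$)
$r{\left(P,u \right)} = -3 + P + u$ ($r{\left(P,u \right)} = \left(P + u\right) - 3 = -3 + P + u$)
$\frac{11277}{r{\left(- 7 \left(0 - 2\right),-198 \right)}} = \frac{11277}{-3 - 7 \left(0 - 2\right) - 198} = \frac{11277}{-3 - -14 - 198} = \frac{11277}{-3 + 14 - 198} = \frac{11277}{-187} = 11277 \left(- \frac{1}{187}\right) = - \frac{11277}{187}$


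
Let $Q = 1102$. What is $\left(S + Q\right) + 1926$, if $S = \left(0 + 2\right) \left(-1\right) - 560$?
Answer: $2466$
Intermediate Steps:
$S = -562$ ($S = 2 \left(-1\right) - 560 = -2 - 560 = -562$)
$\left(S + Q\right) + 1926 = \left(-562 + 1102\right) + 1926 = 540 + 1926 = 2466$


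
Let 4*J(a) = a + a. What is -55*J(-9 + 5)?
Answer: 110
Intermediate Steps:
J(a) = a/2 (J(a) = (a + a)/4 = (2*a)/4 = a/2)
-55*J(-9 + 5) = -55*(-9 + 5)/2 = -55*(-4)/2 = -55*(-2) = 110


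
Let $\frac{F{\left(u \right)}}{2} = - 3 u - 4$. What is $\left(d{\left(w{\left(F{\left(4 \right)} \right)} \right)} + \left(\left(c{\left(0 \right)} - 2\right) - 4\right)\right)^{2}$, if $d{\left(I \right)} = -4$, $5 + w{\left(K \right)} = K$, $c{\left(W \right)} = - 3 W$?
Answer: $100$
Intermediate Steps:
$F{\left(u \right)} = -8 - 6 u$ ($F{\left(u \right)} = 2 \left(- 3 u - 4\right) = 2 \left(-4 - 3 u\right) = -8 - 6 u$)
$w{\left(K \right)} = -5 + K$
$\left(d{\left(w{\left(F{\left(4 \right)} \right)} \right)} + \left(\left(c{\left(0 \right)} - 2\right) - 4\right)\right)^{2} = \left(-4 - 6\right)^{2} = \left(-10\right)^{2} = 100$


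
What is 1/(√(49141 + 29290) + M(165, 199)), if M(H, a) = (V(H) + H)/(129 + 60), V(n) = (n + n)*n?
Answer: 1146915/20129386 - 3969*√78431/20129386 ≈ 0.0017574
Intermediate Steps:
V(n) = 2*n² (V(n) = (2*n)*n = 2*n²)
M(H, a) = H/189 + 2*H²/189 (M(H, a) = (2*H² + H)/(129 + 60) = (H + 2*H²)/189 = (H + 2*H²)*(1/189) = H/189 + 2*H²/189)
1/(√(49141 + 29290) + M(165, 199)) = 1/(√(49141 + 29290) + (1/189)*165*(1 + 2*165)) = 1/(√78431 + (1/189)*165*(1 + 330)) = 1/(√78431 + (1/189)*165*331) = 1/(√78431 + 18205/63) = 1/(18205/63 + √78431)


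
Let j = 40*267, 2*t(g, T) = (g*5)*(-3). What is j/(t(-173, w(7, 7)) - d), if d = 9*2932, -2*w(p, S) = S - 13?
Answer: -7120/16727 ≈ -0.42566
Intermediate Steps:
w(p, S) = 13/2 - S/2 (w(p, S) = -(S - 13)/2 = -(-13 + S)/2 = 13/2 - S/2)
t(g, T) = -15*g/2 (t(g, T) = ((g*5)*(-3))/2 = ((5*g)*(-3))/2 = (-15*g)/2 = -15*g/2)
d = 26388
j = 10680
j/(t(-173, w(7, 7)) - d) = 10680/(-15/2*(-173) - 1*26388) = 10680/(2595/2 - 26388) = 10680/(-50181/2) = 10680*(-2/50181) = -7120/16727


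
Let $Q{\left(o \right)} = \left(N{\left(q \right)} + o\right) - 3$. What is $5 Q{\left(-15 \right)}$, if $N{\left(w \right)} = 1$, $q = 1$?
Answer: $-85$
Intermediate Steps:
$Q{\left(o \right)} = -2 + o$ ($Q{\left(o \right)} = \left(1 + o\right) - 3 = -2 + o$)
$5 Q{\left(-15 \right)} = 5 \left(-2 - 15\right) = 5 \left(-17\right) = -85$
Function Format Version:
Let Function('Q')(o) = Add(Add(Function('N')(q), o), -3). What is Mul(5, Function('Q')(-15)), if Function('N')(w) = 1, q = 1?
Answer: -85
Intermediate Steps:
Function('Q')(o) = Add(-2, o) (Function('Q')(o) = Add(Add(1, o), -3) = Add(-2, o))
Mul(5, Function('Q')(-15)) = Mul(5, Add(-2, -15)) = Mul(5, -17) = -85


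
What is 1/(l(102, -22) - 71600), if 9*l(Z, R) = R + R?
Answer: -9/644444 ≈ -1.3966e-5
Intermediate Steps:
l(Z, R) = 2*R/9 (l(Z, R) = (R + R)/9 = (2*R)/9 = 2*R/9)
1/(l(102, -22) - 71600) = 1/((2/9)*(-22) - 71600) = 1/(-44/9 - 71600) = 1/(-644444/9) = -9/644444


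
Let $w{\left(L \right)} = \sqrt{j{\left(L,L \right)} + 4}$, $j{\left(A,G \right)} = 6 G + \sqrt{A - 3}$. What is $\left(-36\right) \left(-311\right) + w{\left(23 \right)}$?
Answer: $11196 + \sqrt{142 + 2 \sqrt{5}} \approx 11208.0$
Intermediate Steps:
$j{\left(A,G \right)} = \sqrt{-3 + A} + 6 G$ ($j{\left(A,G \right)} = 6 G + \sqrt{-3 + A} = \sqrt{-3 + A} + 6 G$)
$w{\left(L \right)} = \sqrt{4 + \sqrt{-3 + L} + 6 L}$ ($w{\left(L \right)} = \sqrt{\left(\sqrt{-3 + L} + 6 L\right) + 4} = \sqrt{4 + \sqrt{-3 + L} + 6 L}$)
$\left(-36\right) \left(-311\right) + w{\left(23 \right)} = \left(-36\right) \left(-311\right) + \sqrt{4 + \sqrt{-3 + 23} + 6 \cdot 23} = 11196 + \sqrt{4 + \sqrt{20} + 138} = 11196 + \sqrt{4 + 2 \sqrt{5} + 138} = 11196 + \sqrt{142 + 2 \sqrt{5}}$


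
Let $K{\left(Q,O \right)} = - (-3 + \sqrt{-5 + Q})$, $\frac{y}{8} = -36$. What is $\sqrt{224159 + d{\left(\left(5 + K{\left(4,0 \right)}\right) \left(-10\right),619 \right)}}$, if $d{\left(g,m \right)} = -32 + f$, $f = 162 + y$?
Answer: $3 \sqrt{24889} \approx 473.29$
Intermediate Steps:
$y = -288$ ($y = 8 \left(-36\right) = -288$)
$f = -126$ ($f = 162 - 288 = -126$)
$K{\left(Q,O \right)} = 3 - \sqrt{-5 + Q}$
$d{\left(g,m \right)} = -158$ ($d{\left(g,m \right)} = -32 - 126 = -158$)
$\sqrt{224159 + d{\left(\left(5 + K{\left(4,0 \right)}\right) \left(-10\right),619 \right)}} = \sqrt{224159 - 158} = \sqrt{224001} = 3 \sqrt{24889}$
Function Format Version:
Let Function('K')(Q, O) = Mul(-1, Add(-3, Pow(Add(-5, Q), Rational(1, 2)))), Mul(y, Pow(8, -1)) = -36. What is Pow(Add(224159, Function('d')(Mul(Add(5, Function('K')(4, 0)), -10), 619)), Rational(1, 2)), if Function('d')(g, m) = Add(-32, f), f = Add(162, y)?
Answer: Mul(3, Pow(24889, Rational(1, 2))) ≈ 473.29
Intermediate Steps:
y = -288 (y = Mul(8, -36) = -288)
f = -126 (f = Add(162, -288) = -126)
Function('K')(Q, O) = Add(3, Mul(-1, Pow(Add(-5, Q), Rational(1, 2))))
Function('d')(g, m) = -158 (Function('d')(g, m) = Add(-32, -126) = -158)
Pow(Add(224159, Function('d')(Mul(Add(5, Function('K')(4, 0)), -10), 619)), Rational(1, 2)) = Pow(Add(224159, -158), Rational(1, 2)) = Pow(224001, Rational(1, 2)) = Mul(3, Pow(24889, Rational(1, 2)))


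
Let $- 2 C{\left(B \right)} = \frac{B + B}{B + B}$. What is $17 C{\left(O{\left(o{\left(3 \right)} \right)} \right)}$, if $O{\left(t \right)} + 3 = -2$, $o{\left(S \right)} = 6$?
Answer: $- \frac{17}{2} \approx -8.5$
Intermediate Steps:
$O{\left(t \right)} = -5$ ($O{\left(t \right)} = -3 - 2 = -5$)
$C{\left(B \right)} = - \frac{1}{2}$ ($C{\left(B \right)} = - \frac{\left(B + B\right) \frac{1}{B + B}}{2} = - \frac{2 B \frac{1}{2 B}}{2} = \left(- \frac{1}{2}\right) 1 = - \frac{1}{2}$)
$17 C{\left(O{\left(o{\left(3 \right)} \right)} \right)} = 17 \left(- \frac{1}{2}\right) = - \frac{17}{2}$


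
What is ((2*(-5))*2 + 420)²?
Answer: 160000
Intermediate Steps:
((2*(-5))*2 + 420)² = (-10*2 + 420)² = (-20 + 420)² = 400² = 160000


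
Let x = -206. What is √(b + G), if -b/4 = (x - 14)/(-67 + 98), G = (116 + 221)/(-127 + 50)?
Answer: √136806131/2387 ≈ 4.9000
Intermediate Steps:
G = -337/77 (G = 337/(-77) = 337*(-1/77) = -337/77 ≈ -4.3766)
b = 880/31 (b = -4*(-206 - 14)/(-67 + 98) = -(-880)/31 = -4*(-220/31) = 880/31 ≈ 28.387)
√(b + G) = √(880/31 - 337/77) = √(57313/2387) = √136806131/2387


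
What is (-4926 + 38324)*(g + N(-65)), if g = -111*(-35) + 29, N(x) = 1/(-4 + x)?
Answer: 9019630870/69 ≈ 1.3072e+8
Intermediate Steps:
g = 3914 (g = 3885 + 29 = 3914)
(-4926 + 38324)*(g + N(-65)) = (-4926 + 38324)*(3914 + 1/(-4 - 65)) = 33398*(3914 + 1/(-69)) = 33398*(3914 - 1/69) = 33398*(270065/69) = 9019630870/69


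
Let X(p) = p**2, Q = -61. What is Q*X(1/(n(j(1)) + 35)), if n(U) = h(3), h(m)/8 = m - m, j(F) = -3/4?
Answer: -61/1225 ≈ -0.049796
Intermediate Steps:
j(F) = -3/4 (j(F) = -3*1/4 = -3/4)
h(m) = 0 (h(m) = 8*(m - m) = 8*0 = 0)
n(U) = 0
Q*X(1/(n(j(1)) + 35)) = -61/(0 + 35)**2 = -61*(1/35)**2 = -61*1/1225 = -61/1225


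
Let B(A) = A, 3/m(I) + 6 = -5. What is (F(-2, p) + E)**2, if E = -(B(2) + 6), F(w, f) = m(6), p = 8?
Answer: 8281/121 ≈ 68.438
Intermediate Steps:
m(I) = -3/11 (m(I) = 3/(-6 - 5) = 3/(-11) = 3*(-1/11) = -3/11)
F(w, f) = -3/11
E = -8 (E = -(2 + 6) = -1*8 = -8)
(F(-2, p) + E)**2 = (-3/11 - 8)**2 = (-91/11)**2 = 8281/121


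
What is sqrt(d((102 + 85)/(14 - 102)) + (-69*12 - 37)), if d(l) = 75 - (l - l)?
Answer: I*sqrt(790) ≈ 28.107*I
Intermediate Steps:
d(l) = 75 (d(l) = 75 - 1*0 = 75 + 0 = 75)
sqrt(d((102 + 85)/(14 - 102)) + (-69*12 - 37)) = sqrt(75 + (-69*12 - 37)) = sqrt(75 + (-828 - 37)) = sqrt(75 - 865) = sqrt(-790) = I*sqrt(790)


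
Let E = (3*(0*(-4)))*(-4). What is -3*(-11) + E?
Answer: 33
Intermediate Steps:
E = 0 (E = (3*0)*(-4) = 0*(-4) = 0)
-3*(-11) + E = -3*(-11) + 0 = 33 + 0 = 33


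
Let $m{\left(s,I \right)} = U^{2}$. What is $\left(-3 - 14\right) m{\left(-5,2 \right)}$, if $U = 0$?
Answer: $0$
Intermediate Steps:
$m{\left(s,I \right)} = 0$ ($m{\left(s,I \right)} = 0^{2} = 0$)
$\left(-3 - 14\right) m{\left(-5,2 \right)} = \left(-3 - 14\right) 0 = \left(-17\right) 0 = 0$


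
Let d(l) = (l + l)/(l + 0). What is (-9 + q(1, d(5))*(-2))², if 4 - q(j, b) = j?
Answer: 225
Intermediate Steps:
d(l) = 2 (d(l) = (2*l)/l = 2)
q(j, b) = 4 - j
(-9 + q(1, d(5))*(-2))² = (-9 + (4 - 1*1)*(-2))² = (-9 + (4 - 1)*(-2))² = (-9 + 3*(-2))² = (-9 - 6)² = (-15)² = 225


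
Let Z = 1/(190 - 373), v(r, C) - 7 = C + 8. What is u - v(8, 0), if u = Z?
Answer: -2746/183 ≈ -15.005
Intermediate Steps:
v(r, C) = 15 + C (v(r, C) = 7 + (C + 8) = 7 + (8 + C) = 15 + C)
Z = -1/183 (Z = 1/(-183) = -1/183 ≈ -0.0054645)
u = -1/183 ≈ -0.0054645
u - v(8, 0) = -1/183 - (15 + 0) = -1/183 - 1*15 = -1/183 - 15 = -2746/183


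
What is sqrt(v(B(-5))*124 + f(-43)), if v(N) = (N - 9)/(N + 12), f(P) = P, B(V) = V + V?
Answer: I*sqrt(1221) ≈ 34.943*I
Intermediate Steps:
B(V) = 2*V
v(N) = (-9 + N)/(12 + N)
sqrt(v(B(-5))*124 + f(-43)) = sqrt(((-9 + 2*(-5))/(12 + 2*(-5)))*124 - 43) = sqrt(((-9 - 10)/(12 - 10))*124 - 43) = sqrt((-19/2)*124 - 43) = sqrt(((1/2)*(-19))*124 - 43) = sqrt(-19/2*124 - 43) = sqrt(-1178 - 43) = sqrt(-1221) = I*sqrt(1221)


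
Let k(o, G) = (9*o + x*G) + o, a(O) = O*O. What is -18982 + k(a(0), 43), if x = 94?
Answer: -14940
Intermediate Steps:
a(O) = O²
k(o, G) = 10*o + 94*G (k(o, G) = (9*o + 94*G) + o = 10*o + 94*G)
-18982 + k(a(0), 43) = -18982 + (10*0² + 94*43) = -18982 + (10*0 + 4042) = -18982 + (0 + 4042) = -18982 + 4042 = -14940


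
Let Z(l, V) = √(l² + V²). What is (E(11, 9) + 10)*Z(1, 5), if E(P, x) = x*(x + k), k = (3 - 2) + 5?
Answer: 145*√26 ≈ 739.36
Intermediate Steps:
k = 6 (k = 1 + 5 = 6)
E(P, x) = x*(6 + x) (E(P, x) = x*(x + 6) = x*(6 + x))
Z(l, V) = √(V² + l²)
(E(11, 9) + 10)*Z(1, 5) = (9*(6 + 9) + 10)*√(5² + 1²) = (9*15 + 10)*√(25 + 1) = (135 + 10)*√26 = 145*√26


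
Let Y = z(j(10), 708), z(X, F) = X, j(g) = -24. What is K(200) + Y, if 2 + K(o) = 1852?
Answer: 1826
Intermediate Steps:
K(o) = 1850 (K(o) = -2 + 1852 = 1850)
Y = -24
K(200) + Y = 1850 - 24 = 1826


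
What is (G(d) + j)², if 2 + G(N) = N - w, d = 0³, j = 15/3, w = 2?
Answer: 1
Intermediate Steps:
j = 5 (j = 15*(⅓) = 5)
d = 0
G(N) = -4 + N (G(N) = -2 + (N - 1*2) = -2 + (N - 2) = -2 + (-2 + N) = -4 + N)
(G(d) + j)² = ((-4 + 0) + 5)² = (-4 + 5)² = 1² = 1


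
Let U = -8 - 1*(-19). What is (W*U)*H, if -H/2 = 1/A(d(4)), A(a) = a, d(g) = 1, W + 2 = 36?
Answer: -748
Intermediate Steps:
W = 34 (W = -2 + 36 = 34)
H = -2 (H = -2/1 = -2*1 = -2)
U = 11 (U = -8 + 19 = 11)
(W*U)*H = (34*11)*(-2) = 374*(-2) = -748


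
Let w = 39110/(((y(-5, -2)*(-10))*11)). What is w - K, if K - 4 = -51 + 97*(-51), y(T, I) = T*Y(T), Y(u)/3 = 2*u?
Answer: 8236189/1650 ≈ 4991.6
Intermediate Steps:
Y(u) = 6*u (Y(u) = 3*(2*u) = 6*u)
y(T, I) = 6*T² (y(T, I) = T*(6*T) = 6*T²)
K = -4994 (K = 4 + (-51 + 97*(-51)) = 4 + (-51 - 4947) = 4 - 4998 = -4994)
w = -3911/1650 (w = 39110/((((6*(-5)²)*(-10))*11)) = 39110/((((6*25)*(-10))*11)) = 39110/(((150*(-10))*11)) = 39110/((-1500*11)) = 39110/(-16500) = 39110*(-1/16500) = -3911/1650 ≈ -2.3703)
w - K = -3911/1650 - 1*(-4994) = -3911/1650 + 4994 = 8236189/1650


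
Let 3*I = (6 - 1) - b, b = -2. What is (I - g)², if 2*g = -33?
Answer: 12769/36 ≈ 354.69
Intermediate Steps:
g = -33/2 (g = (½)*(-33) = -33/2 ≈ -16.500)
I = 7/3 (I = ((6 - 1) - 1*(-2))/3 = (5 + 2)/3 = (⅓)*7 = 7/3 ≈ 2.3333)
(I - g)² = (7/3 - 1*(-33/2))² = (7/3 + 33/2)² = (113/6)² = 12769/36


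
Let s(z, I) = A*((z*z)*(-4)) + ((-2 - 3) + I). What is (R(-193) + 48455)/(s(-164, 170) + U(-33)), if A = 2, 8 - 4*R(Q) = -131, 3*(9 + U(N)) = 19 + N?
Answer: -581877/2580200 ≈ -0.22552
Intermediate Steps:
U(N) = -8/3 + N/3 (U(N) = -9 + (19 + N)/3 = -9 + (19/3 + N/3) = -8/3 + N/3)
R(Q) = 139/4 (R(Q) = 2 - 1/4*(-131) = 2 + 131/4 = 139/4)
s(z, I) = -5 + I - 8*z**2 (s(z, I) = 2*((z*z)*(-4)) + ((-2 - 3) + I) = 2*(z**2*(-4)) + (-5 + I) = 2*(-4*z**2) + (-5 + I) = -8*z**2 + (-5 + I) = -5 + I - 8*z**2)
(R(-193) + 48455)/(s(-164, 170) + U(-33)) = (139/4 + 48455)/((-5 + 170 - 8*(-164)**2) + (-8/3 + (1/3)*(-33))) = 193959/(4*((-5 + 170 - 8*26896) + (-8/3 - 11))) = 193959/(4*((-5 + 170 - 215168) - 41/3)) = 193959/(4*(-215003 - 41/3)) = 193959/(4*(-645050/3)) = (193959/4)*(-3/645050) = -581877/2580200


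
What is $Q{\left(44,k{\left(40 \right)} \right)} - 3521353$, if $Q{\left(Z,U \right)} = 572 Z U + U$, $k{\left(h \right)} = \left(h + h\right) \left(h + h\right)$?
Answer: $157560247$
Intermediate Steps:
$k{\left(h \right)} = 4 h^{2}$ ($k{\left(h \right)} = 2 h 2 h = 4 h^{2}$)
$Q{\left(Z,U \right)} = U + 572 U Z$ ($Q{\left(Z,U \right)} = 572 U Z + U = U + 572 U Z$)
$Q{\left(44,k{\left(40 \right)} \right)} - 3521353 = 4 \cdot 40^{2} \left(1 + 572 \cdot 44\right) - 3521353 = 4 \cdot 1600 \left(1 + 25168\right) - 3521353 = 6400 \cdot 25169 - 3521353 = 161081600 - 3521353 = 157560247$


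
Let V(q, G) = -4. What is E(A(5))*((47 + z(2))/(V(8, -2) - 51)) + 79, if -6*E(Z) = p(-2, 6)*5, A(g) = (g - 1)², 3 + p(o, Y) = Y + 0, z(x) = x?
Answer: 1787/22 ≈ 81.227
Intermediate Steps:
p(o, Y) = -3 + Y (p(o, Y) = -3 + (Y + 0) = -3 + Y)
A(g) = (-1 + g)²
E(Z) = -5/2 (E(Z) = -(-3 + 6)*5/6 = -5/2)
E(A(5))*((47 + z(2))/(V(8, -2) - 51)) + 79 = -5*(47 + 2)/(2*(-4 - 51)) + 79 = -245/(2*(-55)) + 79 = -245*(-1)/(2*55) + 79 = -5/2*(-49/55) + 79 = 49/22 + 79 = 1787/22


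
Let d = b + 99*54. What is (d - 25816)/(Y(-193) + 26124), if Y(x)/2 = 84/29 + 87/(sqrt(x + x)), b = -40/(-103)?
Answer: -496779422975220/634147108076431 - 8570172655*I*sqrt(386)/634147108076431 ≈ -0.78338 - 0.00026552*I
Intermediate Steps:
b = 40/103 (b = -40*(-1/103) = 40/103 ≈ 0.38835)
d = 550678/103 (d = 40/103 + 99*54 = 40/103 + 5346 = 550678/103 ≈ 5346.4)
Y(x) = 168/29 + 87*sqrt(2)/sqrt(x) (Y(x) = 2*(84/29 + 87/(sqrt(x + x))) = 2*(84*(1/29) + 87/(sqrt(2*x))) = 2*(84/29 + 87/((sqrt(2)*sqrt(x)))) = 2*(84/29 + 87*(sqrt(2)/(2*sqrt(x)))) = 2*(84/29 + 87*sqrt(2)/(2*sqrt(x))) = 168/29 + 87*sqrt(2)/sqrt(x))
(d - 25816)/(Y(-193) + 26124) = (550678/103 - 25816)/((168/29 + 87*sqrt(2)/sqrt(-193)) + 26124) = -2108370/(103*((168/29 + 87*sqrt(2)*(-I*sqrt(193)/193)) + 26124)) = -2108370/(103*((168/29 - 87*I*sqrt(386)/193) + 26124)) = -2108370/(103*(757764/29 - 87*I*sqrt(386)/193))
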